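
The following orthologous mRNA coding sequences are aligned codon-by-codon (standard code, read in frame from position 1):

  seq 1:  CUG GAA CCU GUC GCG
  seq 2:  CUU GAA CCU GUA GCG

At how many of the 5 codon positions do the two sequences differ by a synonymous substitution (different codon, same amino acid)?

2

Codon 1: CUG Leu / CUU Leu — synonymous.
Codon 2: GAA Glu / GAA Glu — identical.
Codon 3: CCU Pro / CCU Pro — identical.
Codon 4: GUC Val / GUA Val — synonymous.
Codon 5: GCG Ala / GCG Ala — identical.
Synonymous differences: 2.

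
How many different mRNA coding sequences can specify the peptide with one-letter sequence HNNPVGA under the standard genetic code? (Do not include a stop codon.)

2048

His: 2 codons.
Asn: 2 codons.
Asn: 2 codons.
Pro: 4 codons.
Val: 4 codons.
Gly: 4 codons.
Ala: 4 codons.
2 × 2 × 2 × 4 × 4 × 4 × 4 = 2048.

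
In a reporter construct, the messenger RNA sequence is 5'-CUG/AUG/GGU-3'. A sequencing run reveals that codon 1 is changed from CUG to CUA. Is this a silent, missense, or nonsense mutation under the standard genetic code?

silent

Position 3 falls in codon 1: CUG → Leu.
After the substitution the codon is CUA → Leu.
Both encode Leu, so the change is synonymous.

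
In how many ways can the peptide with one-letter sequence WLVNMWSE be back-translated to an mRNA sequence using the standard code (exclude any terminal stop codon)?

576

Trp: 1 codon.
Leu: 6 codons.
Val: 4 codons.
Asn: 2 codons.
Met: 1 codon.
Trp: 1 codon.
Ser: 6 codons.
Glu: 2 codons.
1 × 6 × 4 × 2 × 1 × 1 × 6 × 2 = 576.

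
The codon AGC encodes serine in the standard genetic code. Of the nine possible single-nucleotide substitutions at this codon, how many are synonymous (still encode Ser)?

1

Position 1: none → 0 synonymous.
Position 2: none → 0 synonymous.
Position 3: AGU → 1 synonymous.
Total: 0 + 0 + 1 = 1.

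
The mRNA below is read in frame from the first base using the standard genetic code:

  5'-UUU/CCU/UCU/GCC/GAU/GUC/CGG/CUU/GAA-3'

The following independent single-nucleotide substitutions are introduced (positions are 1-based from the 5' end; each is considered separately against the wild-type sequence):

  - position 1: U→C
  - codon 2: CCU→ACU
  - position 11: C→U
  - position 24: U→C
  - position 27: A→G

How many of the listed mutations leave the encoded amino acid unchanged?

Codon 1: UUU (Phe) → CUU (Leu) — missense.
Codon 2: CCU (Pro) → ACU (Thr) — missense.
Codon 4: GCC (Ala) → GUC (Val) — missense.
Codon 8: CUU (Leu) → CUC (Leu) — synonymous.
Codon 9: GAA (Glu) → GAG (Glu) — synonymous.
Synonymous: 2 of 5.

2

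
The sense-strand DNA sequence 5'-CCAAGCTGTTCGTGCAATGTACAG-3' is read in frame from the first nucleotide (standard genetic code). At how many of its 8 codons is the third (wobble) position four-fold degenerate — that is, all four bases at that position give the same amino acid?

3

Codon 1 CCA (Pro): third position 4-fold.
Codon 2 AGC (Ser): third position 2-fold.
Codon 3 TGT (Cys): third position 2-fold.
Codon 4 TCG (Ser): third position 4-fold.
Codon 5 TGC (Cys): third position 2-fold.
Codon 6 AAT (Asn): third position 2-fold.
Codon 7 GTA (Val): third position 4-fold.
Codon 8 CAG (Gln): third position 2-fold.
Four-fold degenerate third positions: 3.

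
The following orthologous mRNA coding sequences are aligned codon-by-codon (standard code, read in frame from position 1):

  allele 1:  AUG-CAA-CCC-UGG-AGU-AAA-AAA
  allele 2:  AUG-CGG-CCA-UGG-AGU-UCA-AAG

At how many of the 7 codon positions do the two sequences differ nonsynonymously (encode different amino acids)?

2

Codon 1: AUG Met / AUG Met — identical.
Codon 2: CAA Gln / CGG Arg — nonsynonymous.
Codon 3: CCC Pro / CCA Pro — synonymous.
Codon 4: UGG Trp / UGG Trp — identical.
Codon 5: AGU Ser / AGU Ser — identical.
Codon 6: AAA Lys / UCA Ser — nonsynonymous.
Codon 7: AAA Lys / AAG Lys — synonymous.
Nonsynonymous differences: 2.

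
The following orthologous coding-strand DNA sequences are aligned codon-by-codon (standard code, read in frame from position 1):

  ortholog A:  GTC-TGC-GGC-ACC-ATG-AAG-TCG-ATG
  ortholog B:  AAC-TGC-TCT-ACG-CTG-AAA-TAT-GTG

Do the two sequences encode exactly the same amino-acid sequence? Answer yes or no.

no

Codon 1: GTC Val / AAC Asn — nonsynonymous.
Codon 2: TGC Cys / TGC Cys — identical.
Codon 3: GGC Gly / TCT Ser — nonsynonymous.
Codon 4: ACC Thr / ACG Thr — synonymous.
Codon 5: ATG Met / CTG Leu — nonsynonymous.
Codon 6: AAG Lys / AAA Lys — synonymous.
Codon 7: TCG Ser / TAT Tyr — nonsynonymous.
Codon 8: ATG Met / GTG Val — nonsynonymous.
Nonsynonymous differences: 5 → different protein.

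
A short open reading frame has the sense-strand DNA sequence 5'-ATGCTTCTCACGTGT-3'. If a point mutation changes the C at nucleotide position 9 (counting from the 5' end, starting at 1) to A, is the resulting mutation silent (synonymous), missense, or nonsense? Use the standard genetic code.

Position 9 falls in codon 3: CTC → Leu.
After the substitution the codon is CTA → Leu.
Both encode Leu, so the change is synonymous.

silent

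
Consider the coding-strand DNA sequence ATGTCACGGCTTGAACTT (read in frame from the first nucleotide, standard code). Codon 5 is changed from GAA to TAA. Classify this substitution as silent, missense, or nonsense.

Position 13 falls in codon 5: GAA → Glu.
After the substitution the codon is TAA → Stop.
The new codon is a stop codon, so this is a nonsense mutation.

nonsense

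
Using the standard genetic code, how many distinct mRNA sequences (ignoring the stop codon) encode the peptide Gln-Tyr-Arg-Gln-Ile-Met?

Gln: 2 codons.
Tyr: 2 codons.
Arg: 6 codons.
Gln: 2 codons.
Ile: 3 codons.
Met: 1 codon.
2 × 2 × 6 × 2 × 3 × 1 = 144.

144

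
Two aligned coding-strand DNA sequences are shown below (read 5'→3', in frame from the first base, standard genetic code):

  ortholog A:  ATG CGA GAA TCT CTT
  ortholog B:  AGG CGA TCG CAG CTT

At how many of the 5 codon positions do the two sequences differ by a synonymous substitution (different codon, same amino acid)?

0

Codon 1: ATG Met / AGG Arg — nonsynonymous.
Codon 2: CGA Arg / CGA Arg — identical.
Codon 3: GAA Glu / TCG Ser — nonsynonymous.
Codon 4: TCT Ser / CAG Gln — nonsynonymous.
Codon 5: CTT Leu / CTT Leu — identical.
Synonymous differences: 0.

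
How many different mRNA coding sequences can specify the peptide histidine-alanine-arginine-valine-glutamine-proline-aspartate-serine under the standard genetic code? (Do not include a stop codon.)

18432

His: 2 codons.
Ala: 4 codons.
Arg: 6 codons.
Val: 4 codons.
Gln: 2 codons.
Pro: 4 codons.
Asp: 2 codons.
Ser: 6 codons.
2 × 4 × 6 × 4 × 2 × 4 × 2 × 6 = 18432.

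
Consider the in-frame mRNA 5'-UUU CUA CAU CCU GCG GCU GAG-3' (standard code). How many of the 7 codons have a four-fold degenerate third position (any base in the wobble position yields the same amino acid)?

4

Codon 1 UUU (Phe): third position 2-fold.
Codon 2 CUA (Leu): third position 4-fold.
Codon 3 CAU (His): third position 2-fold.
Codon 4 CCU (Pro): third position 4-fold.
Codon 5 GCG (Ala): third position 4-fold.
Codon 6 GCU (Ala): third position 4-fold.
Codon 7 GAG (Glu): third position 2-fold.
Four-fold degenerate third positions: 4.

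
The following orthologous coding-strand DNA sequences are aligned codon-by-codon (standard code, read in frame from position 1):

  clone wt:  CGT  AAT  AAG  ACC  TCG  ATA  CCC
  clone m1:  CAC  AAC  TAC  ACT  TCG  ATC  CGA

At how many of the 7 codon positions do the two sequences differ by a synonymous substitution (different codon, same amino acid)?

Codon 1: CGT Arg / CAC His — nonsynonymous.
Codon 2: AAT Asn / AAC Asn — synonymous.
Codon 3: AAG Lys / TAC Tyr — nonsynonymous.
Codon 4: ACC Thr / ACT Thr — synonymous.
Codon 5: TCG Ser / TCG Ser — identical.
Codon 6: ATA Ile / ATC Ile — synonymous.
Codon 7: CCC Pro / CGA Arg — nonsynonymous.
Synonymous differences: 3.

3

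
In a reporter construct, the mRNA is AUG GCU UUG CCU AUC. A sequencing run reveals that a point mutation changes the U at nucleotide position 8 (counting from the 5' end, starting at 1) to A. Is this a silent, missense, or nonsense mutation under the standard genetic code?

nonsense

Position 8 falls in codon 3: UUG → Leu.
After the substitution the codon is UAG → Stop.
The new codon is a stop codon, so this is a nonsense mutation.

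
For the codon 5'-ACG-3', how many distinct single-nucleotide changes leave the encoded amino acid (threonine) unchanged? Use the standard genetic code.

3

Position 1: none → 0 synonymous.
Position 2: none → 0 synonymous.
Position 3: ACU, ACC, ACA → 3 synonymous.
Total: 0 + 0 + 3 = 3.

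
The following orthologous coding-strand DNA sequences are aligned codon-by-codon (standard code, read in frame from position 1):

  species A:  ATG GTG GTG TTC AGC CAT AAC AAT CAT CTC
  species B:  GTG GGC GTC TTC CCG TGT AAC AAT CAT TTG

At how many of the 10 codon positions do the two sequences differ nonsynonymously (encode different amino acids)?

4

Codon 1: ATG Met / GTG Val — nonsynonymous.
Codon 2: GTG Val / GGC Gly — nonsynonymous.
Codon 3: GTG Val / GTC Val — synonymous.
Codon 4: TTC Phe / TTC Phe — identical.
Codon 5: AGC Ser / CCG Pro — nonsynonymous.
Codon 6: CAT His / TGT Cys — nonsynonymous.
Codon 7: AAC Asn / AAC Asn — identical.
Codon 8: AAT Asn / AAT Asn — identical.
Codon 9: CAT His / CAT His — identical.
Codon 10: CTC Leu / TTG Leu — synonymous.
Nonsynonymous differences: 4.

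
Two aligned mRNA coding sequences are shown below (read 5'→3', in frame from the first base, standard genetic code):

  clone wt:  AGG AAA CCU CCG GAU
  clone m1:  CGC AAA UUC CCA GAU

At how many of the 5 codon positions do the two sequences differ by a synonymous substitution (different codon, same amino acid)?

Codon 1: AGG Arg / CGC Arg — synonymous.
Codon 2: AAA Lys / AAA Lys — identical.
Codon 3: CCU Pro / UUC Phe — nonsynonymous.
Codon 4: CCG Pro / CCA Pro — synonymous.
Codon 5: GAU Asp / GAU Asp — identical.
Synonymous differences: 2.

2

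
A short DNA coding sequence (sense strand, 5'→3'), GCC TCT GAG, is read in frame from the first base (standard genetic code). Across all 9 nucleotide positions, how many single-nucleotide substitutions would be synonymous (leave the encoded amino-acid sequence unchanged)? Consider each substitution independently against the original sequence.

Codon 1 (GCC, Ala): 3 synonymous substitutions.
Codon 2 (TCT, Ser): 3 synonymous substitutions.
Codon 3 (GAG, Glu): 1 synonymous substitution.
Total: 3 + 3 + 1 = 7.

7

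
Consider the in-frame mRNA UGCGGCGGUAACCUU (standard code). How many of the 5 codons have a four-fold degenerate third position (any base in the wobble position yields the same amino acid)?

Codon 1 UGC (Cys): third position 2-fold.
Codon 2 GGC (Gly): third position 4-fold.
Codon 3 GGU (Gly): third position 4-fold.
Codon 4 AAC (Asn): third position 2-fold.
Codon 5 CUU (Leu): third position 4-fold.
Four-fold degenerate third positions: 3.

3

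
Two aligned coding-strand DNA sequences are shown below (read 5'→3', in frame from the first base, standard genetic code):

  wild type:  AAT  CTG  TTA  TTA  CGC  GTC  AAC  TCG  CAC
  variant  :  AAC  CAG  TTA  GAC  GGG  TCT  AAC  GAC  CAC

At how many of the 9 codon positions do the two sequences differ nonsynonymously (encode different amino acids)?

Codon 1: AAT Asn / AAC Asn — synonymous.
Codon 2: CTG Leu / CAG Gln — nonsynonymous.
Codon 3: TTA Leu / TTA Leu — identical.
Codon 4: TTA Leu / GAC Asp — nonsynonymous.
Codon 5: CGC Arg / GGG Gly — nonsynonymous.
Codon 6: GTC Val / TCT Ser — nonsynonymous.
Codon 7: AAC Asn / AAC Asn — identical.
Codon 8: TCG Ser / GAC Asp — nonsynonymous.
Codon 9: CAC His / CAC His — identical.
Nonsynonymous differences: 5.

5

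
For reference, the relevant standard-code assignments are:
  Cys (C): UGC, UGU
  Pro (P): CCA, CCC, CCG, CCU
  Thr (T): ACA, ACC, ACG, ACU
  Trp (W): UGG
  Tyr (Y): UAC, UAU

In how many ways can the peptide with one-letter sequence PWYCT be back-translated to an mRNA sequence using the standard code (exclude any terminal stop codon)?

Pro: 4 codons.
Trp: 1 codon.
Tyr: 2 codons.
Cys: 2 codons.
Thr: 4 codons.
4 × 1 × 2 × 2 × 4 = 64.

64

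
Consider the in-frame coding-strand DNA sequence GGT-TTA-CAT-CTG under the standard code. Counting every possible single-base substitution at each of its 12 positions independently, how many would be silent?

Codon 1 (GGT, Gly): 3 synonymous substitutions.
Codon 2 (TTA, Leu): 2 synonymous substitutions.
Codon 3 (CAT, His): 1 synonymous substitution.
Codon 4 (CTG, Leu): 4 synonymous substitutions.
Total: 3 + 2 + 1 + 4 = 10.

10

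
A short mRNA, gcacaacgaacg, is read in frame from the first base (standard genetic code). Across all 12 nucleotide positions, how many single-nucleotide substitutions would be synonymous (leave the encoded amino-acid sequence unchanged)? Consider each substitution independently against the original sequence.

11

Codon 1 (GCA, Ala): 3 synonymous substitutions.
Codon 2 (CAA, Gln): 1 synonymous substitution.
Codon 3 (CGA, Arg): 4 synonymous substitutions.
Codon 4 (ACG, Thr): 3 synonymous substitutions.
Total: 3 + 1 + 4 + 3 = 11.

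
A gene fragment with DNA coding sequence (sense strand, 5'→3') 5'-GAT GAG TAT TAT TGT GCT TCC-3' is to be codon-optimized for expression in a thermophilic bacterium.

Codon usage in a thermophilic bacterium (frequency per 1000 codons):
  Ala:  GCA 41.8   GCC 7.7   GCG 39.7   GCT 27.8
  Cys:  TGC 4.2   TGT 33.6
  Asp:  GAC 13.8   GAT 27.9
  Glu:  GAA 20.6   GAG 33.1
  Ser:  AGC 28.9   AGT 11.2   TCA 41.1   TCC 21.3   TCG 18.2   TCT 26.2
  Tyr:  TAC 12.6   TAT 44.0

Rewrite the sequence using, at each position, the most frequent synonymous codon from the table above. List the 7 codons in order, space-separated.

Codon 1 (Asp): best is GAT at 27.9.
Codon 2 (Glu): best is GAG at 33.1.
Codon 3 (Tyr): best is TAT at 44.0.
Codon 4 (Tyr): best is TAT at 44.0.
Codon 5 (Cys): best is TGT at 33.6.
Codon 6 (Ala): best is GCA at 41.8.
Codon 7 (Ser): best is TCA at 41.1.

GAT GAG TAT TAT TGT GCA TCA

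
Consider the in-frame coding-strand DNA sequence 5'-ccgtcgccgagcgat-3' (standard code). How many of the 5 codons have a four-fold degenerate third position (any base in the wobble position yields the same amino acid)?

Codon 1 CCG (Pro): third position 4-fold.
Codon 2 TCG (Ser): third position 4-fold.
Codon 3 CCG (Pro): third position 4-fold.
Codon 4 AGC (Ser): third position 2-fold.
Codon 5 GAT (Asp): third position 2-fold.
Four-fold degenerate third positions: 3.

3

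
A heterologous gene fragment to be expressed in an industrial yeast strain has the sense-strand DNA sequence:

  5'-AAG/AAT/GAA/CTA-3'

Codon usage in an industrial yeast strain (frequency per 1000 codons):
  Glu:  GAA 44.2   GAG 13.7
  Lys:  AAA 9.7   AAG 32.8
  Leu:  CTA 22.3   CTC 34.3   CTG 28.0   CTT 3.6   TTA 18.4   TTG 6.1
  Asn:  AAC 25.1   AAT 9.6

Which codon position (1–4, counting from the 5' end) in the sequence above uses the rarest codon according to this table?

Codon 1 AAG (Lys): 32.8 per 1000.
Codon 2 AAT (Asn): 9.6 per 1000.
Codon 3 GAA (Glu): 44.2 per 1000.
Codon 4 CTA (Leu): 22.3 per 1000.
Lowest frequency is 9.6 at codon 2.

2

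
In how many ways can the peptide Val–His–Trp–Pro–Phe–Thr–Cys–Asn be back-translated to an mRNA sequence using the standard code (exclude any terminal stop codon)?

1024

Val: 4 codons.
His: 2 codons.
Trp: 1 codon.
Pro: 4 codons.
Phe: 2 codons.
Thr: 4 codons.
Cys: 2 codons.
Asn: 2 codons.
4 × 2 × 1 × 4 × 2 × 4 × 2 × 2 = 1024.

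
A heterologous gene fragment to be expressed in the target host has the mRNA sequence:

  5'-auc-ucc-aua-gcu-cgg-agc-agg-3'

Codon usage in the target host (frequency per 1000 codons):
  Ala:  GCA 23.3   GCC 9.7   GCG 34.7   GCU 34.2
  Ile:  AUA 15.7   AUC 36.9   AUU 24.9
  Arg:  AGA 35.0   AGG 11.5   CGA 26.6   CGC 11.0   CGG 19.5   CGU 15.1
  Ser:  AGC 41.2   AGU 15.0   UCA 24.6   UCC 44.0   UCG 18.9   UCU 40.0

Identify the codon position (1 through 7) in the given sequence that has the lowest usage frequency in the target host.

Codon 1 AUC (Ile): 36.9 per 1000.
Codon 2 UCC (Ser): 44.0 per 1000.
Codon 3 AUA (Ile): 15.7 per 1000.
Codon 4 GCU (Ala): 34.2 per 1000.
Codon 5 CGG (Arg): 19.5 per 1000.
Codon 6 AGC (Ser): 41.2 per 1000.
Codon 7 AGG (Arg): 11.5 per 1000.
Lowest frequency is 11.5 at codon 7.

7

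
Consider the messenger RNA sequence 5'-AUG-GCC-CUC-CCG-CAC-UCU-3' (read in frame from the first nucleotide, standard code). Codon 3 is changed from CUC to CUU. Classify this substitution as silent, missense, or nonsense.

silent

Position 9 falls in codon 3: CUC → Leu.
After the substitution the codon is CUU → Leu.
Both encode Leu, so the change is synonymous.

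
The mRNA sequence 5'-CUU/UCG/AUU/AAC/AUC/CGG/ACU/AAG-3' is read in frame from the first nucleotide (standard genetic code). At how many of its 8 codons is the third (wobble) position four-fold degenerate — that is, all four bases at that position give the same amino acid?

4

Codon 1 CUU (Leu): third position 4-fold.
Codon 2 UCG (Ser): third position 4-fold.
Codon 3 AUU (Ile): third position 3-fold.
Codon 4 AAC (Asn): third position 2-fold.
Codon 5 AUC (Ile): third position 3-fold.
Codon 6 CGG (Arg): third position 4-fold.
Codon 7 ACU (Thr): third position 4-fold.
Codon 8 AAG (Lys): third position 2-fold.
Four-fold degenerate third positions: 4.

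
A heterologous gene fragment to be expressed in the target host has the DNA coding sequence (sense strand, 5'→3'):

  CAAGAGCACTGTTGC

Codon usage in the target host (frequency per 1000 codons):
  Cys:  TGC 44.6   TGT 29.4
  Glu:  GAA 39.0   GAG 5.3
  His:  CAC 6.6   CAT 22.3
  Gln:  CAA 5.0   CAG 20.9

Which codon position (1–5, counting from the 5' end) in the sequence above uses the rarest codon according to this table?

Codon 1 CAA (Gln): 5.0 per 1000.
Codon 2 GAG (Glu): 5.3 per 1000.
Codon 3 CAC (His): 6.6 per 1000.
Codon 4 TGT (Cys): 29.4 per 1000.
Codon 5 TGC (Cys): 44.6 per 1000.
Lowest frequency is 5.0 at codon 1.

1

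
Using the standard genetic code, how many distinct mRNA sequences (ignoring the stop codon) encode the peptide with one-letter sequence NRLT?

Asn: 2 codons.
Arg: 6 codons.
Leu: 6 codons.
Thr: 4 codons.
2 × 6 × 6 × 4 = 288.

288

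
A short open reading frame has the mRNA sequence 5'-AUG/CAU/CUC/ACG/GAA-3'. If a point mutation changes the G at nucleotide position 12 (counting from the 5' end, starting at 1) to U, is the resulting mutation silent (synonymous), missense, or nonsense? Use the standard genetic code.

Position 12 falls in codon 4: ACG → Thr.
After the substitution the codon is ACU → Thr.
Both encode Thr, so the change is synonymous.

silent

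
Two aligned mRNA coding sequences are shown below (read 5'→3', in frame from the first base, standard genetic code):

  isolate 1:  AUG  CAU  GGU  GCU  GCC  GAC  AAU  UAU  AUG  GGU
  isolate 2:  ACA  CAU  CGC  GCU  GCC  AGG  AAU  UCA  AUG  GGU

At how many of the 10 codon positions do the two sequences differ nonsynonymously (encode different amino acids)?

Codon 1: AUG Met / ACA Thr — nonsynonymous.
Codon 2: CAU His / CAU His — identical.
Codon 3: GGU Gly / CGC Arg — nonsynonymous.
Codon 4: GCU Ala / GCU Ala — identical.
Codon 5: GCC Ala / GCC Ala — identical.
Codon 6: GAC Asp / AGG Arg — nonsynonymous.
Codon 7: AAU Asn / AAU Asn — identical.
Codon 8: UAU Tyr / UCA Ser — nonsynonymous.
Codon 9: AUG Met / AUG Met — identical.
Codon 10: GGU Gly / GGU Gly — identical.
Nonsynonymous differences: 4.

4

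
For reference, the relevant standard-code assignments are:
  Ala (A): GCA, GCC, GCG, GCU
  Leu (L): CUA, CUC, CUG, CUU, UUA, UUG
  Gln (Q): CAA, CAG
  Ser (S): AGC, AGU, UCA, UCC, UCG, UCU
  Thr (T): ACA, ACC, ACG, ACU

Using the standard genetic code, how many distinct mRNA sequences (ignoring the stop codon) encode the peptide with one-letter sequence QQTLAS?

2304

Gln: 2 codons.
Gln: 2 codons.
Thr: 4 codons.
Leu: 6 codons.
Ala: 4 codons.
Ser: 6 codons.
2 × 2 × 4 × 6 × 4 × 6 = 2304.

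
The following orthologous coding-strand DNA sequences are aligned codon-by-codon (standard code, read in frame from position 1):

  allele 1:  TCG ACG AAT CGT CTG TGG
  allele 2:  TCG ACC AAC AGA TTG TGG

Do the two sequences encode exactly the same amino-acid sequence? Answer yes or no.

yes

Codon 1: TCG Ser / TCG Ser — identical.
Codon 2: ACG Thr / ACC Thr — synonymous.
Codon 3: AAT Asn / AAC Asn — synonymous.
Codon 4: CGT Arg / AGA Arg — synonymous.
Codon 5: CTG Leu / TTG Leu — synonymous.
Codon 6: TGG Trp / TGG Trp — identical.
Nonsynonymous differences: 0 → same protein.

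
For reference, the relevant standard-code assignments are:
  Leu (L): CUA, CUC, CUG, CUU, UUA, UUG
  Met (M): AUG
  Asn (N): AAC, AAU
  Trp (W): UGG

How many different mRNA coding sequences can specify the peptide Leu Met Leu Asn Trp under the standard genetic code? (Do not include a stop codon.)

Leu: 6 codons.
Met: 1 codon.
Leu: 6 codons.
Asn: 2 codons.
Trp: 1 codon.
6 × 1 × 6 × 2 × 1 = 72.

72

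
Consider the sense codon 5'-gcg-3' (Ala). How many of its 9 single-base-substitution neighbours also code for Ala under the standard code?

Position 1: none → 0 synonymous.
Position 2: none → 0 synonymous.
Position 3: GCU, GCC, GCA → 3 synonymous.
Total: 0 + 0 + 3 = 3.

3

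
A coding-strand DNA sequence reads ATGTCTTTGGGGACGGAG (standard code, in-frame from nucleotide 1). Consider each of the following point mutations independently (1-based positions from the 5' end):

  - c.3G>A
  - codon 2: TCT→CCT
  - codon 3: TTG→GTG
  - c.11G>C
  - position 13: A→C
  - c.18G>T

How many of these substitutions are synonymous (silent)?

Codon 1: ATG (Met) → ATA (Ile) — missense.
Codon 2: TCT (Ser) → CCT (Pro) — missense.
Codon 3: TTG (Leu) → GTG (Val) — missense.
Codon 4: GGG (Gly) → GCG (Ala) — missense.
Codon 5: ACG (Thr) → CCG (Pro) — missense.
Codon 6: GAG (Glu) → GAT (Asp) — missense.
Synonymous: 0 of 6.

0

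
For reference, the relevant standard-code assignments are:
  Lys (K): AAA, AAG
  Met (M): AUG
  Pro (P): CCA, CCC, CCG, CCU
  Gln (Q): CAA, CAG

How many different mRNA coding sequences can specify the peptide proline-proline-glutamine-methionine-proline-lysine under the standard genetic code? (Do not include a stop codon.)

256

Pro: 4 codons.
Pro: 4 codons.
Gln: 2 codons.
Met: 1 codon.
Pro: 4 codons.
Lys: 2 codons.
4 × 4 × 2 × 1 × 4 × 2 = 256.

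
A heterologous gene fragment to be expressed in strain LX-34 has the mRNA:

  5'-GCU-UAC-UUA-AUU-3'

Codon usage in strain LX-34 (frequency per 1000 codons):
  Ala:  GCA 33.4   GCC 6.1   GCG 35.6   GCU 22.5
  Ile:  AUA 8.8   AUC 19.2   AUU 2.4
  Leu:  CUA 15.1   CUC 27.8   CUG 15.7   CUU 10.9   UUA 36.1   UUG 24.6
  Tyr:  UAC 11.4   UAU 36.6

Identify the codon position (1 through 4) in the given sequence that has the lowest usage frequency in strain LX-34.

Codon 1 GCU (Ala): 22.5 per 1000.
Codon 2 UAC (Tyr): 11.4 per 1000.
Codon 3 UUA (Leu): 36.1 per 1000.
Codon 4 AUU (Ile): 2.4 per 1000.
Lowest frequency is 2.4 at codon 4.

4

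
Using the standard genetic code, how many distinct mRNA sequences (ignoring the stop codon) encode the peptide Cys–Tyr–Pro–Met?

16

Cys: 2 codons.
Tyr: 2 codons.
Pro: 4 codons.
Met: 1 codon.
2 × 2 × 4 × 1 = 16.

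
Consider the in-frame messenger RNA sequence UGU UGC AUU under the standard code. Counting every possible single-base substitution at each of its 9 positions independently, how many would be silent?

Codon 1 (UGU, Cys): 1 synonymous substitution.
Codon 2 (UGC, Cys): 1 synonymous substitution.
Codon 3 (AUU, Ile): 2 synonymous substitutions.
Total: 1 + 1 + 2 = 4.

4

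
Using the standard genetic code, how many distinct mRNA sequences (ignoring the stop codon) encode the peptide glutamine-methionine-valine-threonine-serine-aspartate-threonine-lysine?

3072

Gln: 2 codons.
Met: 1 codon.
Val: 4 codons.
Thr: 4 codons.
Ser: 6 codons.
Asp: 2 codons.
Thr: 4 codons.
Lys: 2 codons.
2 × 1 × 4 × 4 × 6 × 2 × 4 × 2 = 3072.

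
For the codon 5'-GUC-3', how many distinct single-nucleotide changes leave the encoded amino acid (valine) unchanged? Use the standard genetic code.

3

Position 1: none → 0 synonymous.
Position 2: none → 0 synonymous.
Position 3: GUU, GUA, GUG → 3 synonymous.
Total: 0 + 0 + 3 = 3.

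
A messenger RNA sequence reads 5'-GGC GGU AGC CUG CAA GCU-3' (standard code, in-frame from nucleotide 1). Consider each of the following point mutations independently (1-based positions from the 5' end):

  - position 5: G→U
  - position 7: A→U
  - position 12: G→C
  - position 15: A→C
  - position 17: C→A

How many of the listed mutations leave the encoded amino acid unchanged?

Codon 2: GGU (Gly) → GUU (Val) — missense.
Codon 3: AGC (Ser) → UGC (Cys) — missense.
Codon 4: CUG (Leu) → CUC (Leu) — synonymous.
Codon 5: CAA (Gln) → CAC (His) — missense.
Codon 6: GCU (Ala) → GAU (Asp) — missense.
Synonymous: 1 of 5.

1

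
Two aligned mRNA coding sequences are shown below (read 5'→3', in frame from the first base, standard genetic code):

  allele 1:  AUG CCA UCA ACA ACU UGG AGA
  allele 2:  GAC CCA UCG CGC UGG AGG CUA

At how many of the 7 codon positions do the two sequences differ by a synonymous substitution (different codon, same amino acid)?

1

Codon 1: AUG Met / GAC Asp — nonsynonymous.
Codon 2: CCA Pro / CCA Pro — identical.
Codon 3: UCA Ser / UCG Ser — synonymous.
Codon 4: ACA Thr / CGC Arg — nonsynonymous.
Codon 5: ACU Thr / UGG Trp — nonsynonymous.
Codon 6: UGG Trp / AGG Arg — nonsynonymous.
Codon 7: AGA Arg / CUA Leu — nonsynonymous.
Synonymous differences: 1.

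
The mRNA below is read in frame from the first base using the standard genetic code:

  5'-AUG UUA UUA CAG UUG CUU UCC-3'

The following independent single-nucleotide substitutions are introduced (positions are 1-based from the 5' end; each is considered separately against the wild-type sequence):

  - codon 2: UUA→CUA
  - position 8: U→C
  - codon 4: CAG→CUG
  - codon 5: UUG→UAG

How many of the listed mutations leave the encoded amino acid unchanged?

Codon 2: UUA (Leu) → CUA (Leu) — synonymous.
Codon 3: UUA (Leu) → UCA (Ser) — missense.
Codon 4: CAG (Gln) → CUG (Leu) — missense.
Codon 5: UUG (Leu) → UAG (Stop) — nonsense.
Synonymous: 1 of 4.

1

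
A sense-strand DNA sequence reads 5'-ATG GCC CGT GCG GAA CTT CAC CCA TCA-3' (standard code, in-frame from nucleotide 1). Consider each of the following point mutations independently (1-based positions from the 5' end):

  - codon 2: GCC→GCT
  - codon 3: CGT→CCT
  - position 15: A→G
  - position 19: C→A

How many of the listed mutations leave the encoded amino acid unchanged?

2

Codon 2: GCC (Ala) → GCT (Ala) — synonymous.
Codon 3: CGT (Arg) → CCT (Pro) — missense.
Codon 5: GAA (Glu) → GAG (Glu) — synonymous.
Codon 7: CAC (His) → AAC (Asn) — missense.
Synonymous: 2 of 4.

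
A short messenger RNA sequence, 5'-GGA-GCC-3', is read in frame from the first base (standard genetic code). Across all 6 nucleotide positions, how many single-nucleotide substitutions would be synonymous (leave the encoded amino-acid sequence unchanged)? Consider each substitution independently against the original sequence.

6

Codon 1 (GGA, Gly): 3 synonymous substitutions.
Codon 2 (GCC, Ala): 3 synonymous substitutions.
Total: 3 + 3 = 6.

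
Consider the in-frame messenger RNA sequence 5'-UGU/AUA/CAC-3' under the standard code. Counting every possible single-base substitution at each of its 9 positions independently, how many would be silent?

Codon 1 (UGU, Cys): 1 synonymous substitution.
Codon 2 (AUA, Ile): 2 synonymous substitutions.
Codon 3 (CAC, His): 1 synonymous substitution.
Total: 1 + 2 + 1 = 4.

4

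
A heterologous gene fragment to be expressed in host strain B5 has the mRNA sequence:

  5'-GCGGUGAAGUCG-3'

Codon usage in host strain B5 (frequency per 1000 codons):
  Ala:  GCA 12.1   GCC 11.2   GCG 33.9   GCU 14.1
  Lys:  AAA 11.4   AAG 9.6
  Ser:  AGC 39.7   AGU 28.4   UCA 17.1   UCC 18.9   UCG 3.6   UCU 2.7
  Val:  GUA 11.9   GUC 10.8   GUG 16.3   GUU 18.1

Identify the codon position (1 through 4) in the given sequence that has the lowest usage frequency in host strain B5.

Codon 1 GCG (Ala): 33.9 per 1000.
Codon 2 GUG (Val): 16.3 per 1000.
Codon 3 AAG (Lys): 9.6 per 1000.
Codon 4 UCG (Ser): 3.6 per 1000.
Lowest frequency is 3.6 at codon 4.

4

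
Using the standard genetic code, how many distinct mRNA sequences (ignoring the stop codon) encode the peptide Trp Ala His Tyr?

Trp: 1 codon.
Ala: 4 codons.
His: 2 codons.
Tyr: 2 codons.
1 × 4 × 2 × 2 = 16.

16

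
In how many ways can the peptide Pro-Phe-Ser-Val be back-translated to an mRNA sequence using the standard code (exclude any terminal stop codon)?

Pro: 4 codons.
Phe: 2 codons.
Ser: 6 codons.
Val: 4 codons.
4 × 2 × 6 × 4 = 192.

192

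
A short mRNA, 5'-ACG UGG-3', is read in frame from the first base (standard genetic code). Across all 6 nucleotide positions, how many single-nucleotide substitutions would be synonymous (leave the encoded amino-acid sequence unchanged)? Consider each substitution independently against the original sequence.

Codon 1 (ACG, Thr): 3 synonymous substitutions.
Codon 2 (UGG, Trp): 0 synonymous substitutions.
Total: 3 + 0 = 3.

3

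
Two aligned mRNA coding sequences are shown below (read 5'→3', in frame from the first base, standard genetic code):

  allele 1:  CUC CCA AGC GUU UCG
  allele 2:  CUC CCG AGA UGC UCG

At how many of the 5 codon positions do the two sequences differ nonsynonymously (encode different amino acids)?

Codon 1: CUC Leu / CUC Leu — identical.
Codon 2: CCA Pro / CCG Pro — synonymous.
Codon 3: AGC Ser / AGA Arg — nonsynonymous.
Codon 4: GUU Val / UGC Cys — nonsynonymous.
Codon 5: UCG Ser / UCG Ser — identical.
Nonsynonymous differences: 2.

2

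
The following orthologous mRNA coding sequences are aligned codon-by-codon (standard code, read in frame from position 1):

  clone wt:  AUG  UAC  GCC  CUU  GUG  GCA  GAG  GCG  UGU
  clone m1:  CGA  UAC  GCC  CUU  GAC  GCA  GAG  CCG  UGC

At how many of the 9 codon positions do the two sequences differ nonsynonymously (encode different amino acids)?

3

Codon 1: AUG Met / CGA Arg — nonsynonymous.
Codon 2: UAC Tyr / UAC Tyr — identical.
Codon 3: GCC Ala / GCC Ala — identical.
Codon 4: CUU Leu / CUU Leu — identical.
Codon 5: GUG Val / GAC Asp — nonsynonymous.
Codon 6: GCA Ala / GCA Ala — identical.
Codon 7: GAG Glu / GAG Glu — identical.
Codon 8: GCG Ala / CCG Pro — nonsynonymous.
Codon 9: UGU Cys / UGC Cys — synonymous.
Nonsynonymous differences: 3.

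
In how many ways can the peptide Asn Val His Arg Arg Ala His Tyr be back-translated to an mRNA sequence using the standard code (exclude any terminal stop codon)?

Asn: 2 codons.
Val: 4 codons.
His: 2 codons.
Arg: 6 codons.
Arg: 6 codons.
Ala: 4 codons.
His: 2 codons.
Tyr: 2 codons.
2 × 4 × 2 × 6 × 6 × 4 × 2 × 2 = 9216.

9216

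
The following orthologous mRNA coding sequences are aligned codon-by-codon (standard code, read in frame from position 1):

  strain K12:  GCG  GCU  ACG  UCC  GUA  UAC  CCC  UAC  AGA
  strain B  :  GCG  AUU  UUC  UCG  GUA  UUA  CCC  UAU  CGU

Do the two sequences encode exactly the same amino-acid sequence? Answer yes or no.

no

Codon 1: GCG Ala / GCG Ala — identical.
Codon 2: GCU Ala / AUU Ile — nonsynonymous.
Codon 3: ACG Thr / UUC Phe — nonsynonymous.
Codon 4: UCC Ser / UCG Ser — synonymous.
Codon 5: GUA Val / GUA Val — identical.
Codon 6: UAC Tyr / UUA Leu — nonsynonymous.
Codon 7: CCC Pro / CCC Pro — identical.
Codon 8: UAC Tyr / UAU Tyr — synonymous.
Codon 9: AGA Arg / CGU Arg — synonymous.
Nonsynonymous differences: 3 → different protein.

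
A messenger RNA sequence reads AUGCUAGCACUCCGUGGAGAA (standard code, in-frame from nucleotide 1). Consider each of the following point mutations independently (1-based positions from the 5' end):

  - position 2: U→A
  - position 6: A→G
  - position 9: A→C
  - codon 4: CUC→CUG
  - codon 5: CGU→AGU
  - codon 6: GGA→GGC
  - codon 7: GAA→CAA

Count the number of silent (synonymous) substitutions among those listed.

Codon 1: AUG (Met) → AAG (Lys) — missense.
Codon 2: CUA (Leu) → CUG (Leu) — synonymous.
Codon 3: GCA (Ala) → GCC (Ala) — synonymous.
Codon 4: CUC (Leu) → CUG (Leu) — synonymous.
Codon 5: CGU (Arg) → AGU (Ser) — missense.
Codon 6: GGA (Gly) → GGC (Gly) — synonymous.
Codon 7: GAA (Glu) → CAA (Gln) — missense.
Synonymous: 4 of 7.

4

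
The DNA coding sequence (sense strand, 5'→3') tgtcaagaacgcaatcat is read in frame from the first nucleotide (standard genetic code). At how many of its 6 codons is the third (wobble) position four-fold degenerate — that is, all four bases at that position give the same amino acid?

1

Codon 1 TGT (Cys): third position 2-fold.
Codon 2 CAA (Gln): third position 2-fold.
Codon 3 GAA (Glu): third position 2-fold.
Codon 4 CGC (Arg): third position 4-fold.
Codon 5 AAT (Asn): third position 2-fold.
Codon 6 CAT (His): third position 2-fold.
Four-fold degenerate third positions: 1.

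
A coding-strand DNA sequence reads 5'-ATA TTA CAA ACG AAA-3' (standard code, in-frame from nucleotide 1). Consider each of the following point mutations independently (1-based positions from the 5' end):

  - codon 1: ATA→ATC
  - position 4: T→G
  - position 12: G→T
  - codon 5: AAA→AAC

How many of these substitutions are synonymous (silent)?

Codon 1: ATA (Ile) → ATC (Ile) — synonymous.
Codon 2: TTA (Leu) → GTA (Val) — missense.
Codon 4: ACG (Thr) → ACT (Thr) — synonymous.
Codon 5: AAA (Lys) → AAC (Asn) — missense.
Synonymous: 2 of 4.

2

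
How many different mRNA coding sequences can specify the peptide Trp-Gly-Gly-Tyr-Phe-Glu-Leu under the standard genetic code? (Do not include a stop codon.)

Trp: 1 codon.
Gly: 4 codons.
Gly: 4 codons.
Tyr: 2 codons.
Phe: 2 codons.
Glu: 2 codons.
Leu: 6 codons.
1 × 4 × 4 × 2 × 2 × 2 × 6 = 768.

768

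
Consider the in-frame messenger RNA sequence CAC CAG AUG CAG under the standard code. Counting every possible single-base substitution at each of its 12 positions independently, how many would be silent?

Codon 1 (CAC, His): 1 synonymous substitution.
Codon 2 (CAG, Gln): 1 synonymous substitution.
Codon 3 (AUG, Met): 0 synonymous substitutions.
Codon 4 (CAG, Gln): 1 synonymous substitution.
Total: 1 + 1 + 0 + 1 = 3.

3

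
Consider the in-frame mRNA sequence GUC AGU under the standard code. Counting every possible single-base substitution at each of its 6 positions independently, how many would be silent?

4

Codon 1 (GUC, Val): 3 synonymous substitutions.
Codon 2 (AGU, Ser): 1 synonymous substitution.
Total: 3 + 1 = 4.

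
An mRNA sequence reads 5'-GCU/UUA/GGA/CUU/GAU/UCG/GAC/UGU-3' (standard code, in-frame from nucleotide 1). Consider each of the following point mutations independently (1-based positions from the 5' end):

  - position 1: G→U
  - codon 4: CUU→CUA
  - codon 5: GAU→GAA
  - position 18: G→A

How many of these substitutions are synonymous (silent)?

Codon 1: GCU (Ala) → UCU (Ser) — missense.
Codon 4: CUU (Leu) → CUA (Leu) — synonymous.
Codon 5: GAU (Asp) → GAA (Glu) — missense.
Codon 6: UCG (Ser) → UCA (Ser) — synonymous.
Synonymous: 2 of 4.

2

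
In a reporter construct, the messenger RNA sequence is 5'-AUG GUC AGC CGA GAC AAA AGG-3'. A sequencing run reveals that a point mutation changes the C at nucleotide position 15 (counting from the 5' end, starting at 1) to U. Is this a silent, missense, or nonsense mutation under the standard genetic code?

silent

Position 15 falls in codon 5: GAC → Asp.
After the substitution the codon is GAU → Asp.
Both encode Asp, so the change is synonymous.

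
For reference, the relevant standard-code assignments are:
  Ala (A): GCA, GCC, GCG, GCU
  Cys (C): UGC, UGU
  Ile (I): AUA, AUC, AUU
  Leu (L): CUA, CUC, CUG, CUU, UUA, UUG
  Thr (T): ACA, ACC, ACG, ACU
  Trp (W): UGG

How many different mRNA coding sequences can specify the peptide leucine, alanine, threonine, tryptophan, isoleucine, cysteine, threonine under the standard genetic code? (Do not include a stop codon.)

Leu: 6 codons.
Ala: 4 codons.
Thr: 4 codons.
Trp: 1 codon.
Ile: 3 codons.
Cys: 2 codons.
Thr: 4 codons.
6 × 4 × 4 × 1 × 3 × 2 × 4 = 2304.

2304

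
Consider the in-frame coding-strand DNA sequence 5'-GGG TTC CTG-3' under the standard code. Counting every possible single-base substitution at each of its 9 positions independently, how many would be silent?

Codon 1 (GGG, Gly): 3 synonymous substitutions.
Codon 2 (TTC, Phe): 1 synonymous substitution.
Codon 3 (CTG, Leu): 4 synonymous substitutions.
Total: 3 + 1 + 4 = 8.

8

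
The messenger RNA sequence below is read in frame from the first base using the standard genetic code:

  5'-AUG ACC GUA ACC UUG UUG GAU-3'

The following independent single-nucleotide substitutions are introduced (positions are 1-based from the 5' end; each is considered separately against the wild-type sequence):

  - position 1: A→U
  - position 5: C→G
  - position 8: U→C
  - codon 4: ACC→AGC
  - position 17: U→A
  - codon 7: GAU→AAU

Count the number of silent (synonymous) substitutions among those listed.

Codon 1: AUG (Met) → UUG (Leu) — missense.
Codon 2: ACC (Thr) → AGC (Ser) — missense.
Codon 3: GUA (Val) → GCA (Ala) — missense.
Codon 4: ACC (Thr) → AGC (Ser) — missense.
Codon 6: UUG (Leu) → UAG (Stop) — nonsense.
Codon 7: GAU (Asp) → AAU (Asn) — missense.
Synonymous: 0 of 6.

0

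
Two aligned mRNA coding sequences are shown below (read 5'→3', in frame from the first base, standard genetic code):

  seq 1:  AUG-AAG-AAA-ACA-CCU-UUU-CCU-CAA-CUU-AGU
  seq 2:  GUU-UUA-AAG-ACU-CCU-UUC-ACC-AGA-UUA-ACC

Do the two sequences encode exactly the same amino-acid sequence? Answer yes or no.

no

Codon 1: AUG Met / GUU Val — nonsynonymous.
Codon 2: AAG Lys / UUA Leu — nonsynonymous.
Codon 3: AAA Lys / AAG Lys — synonymous.
Codon 4: ACA Thr / ACU Thr — synonymous.
Codon 5: CCU Pro / CCU Pro — identical.
Codon 6: UUU Phe / UUC Phe — synonymous.
Codon 7: CCU Pro / ACC Thr — nonsynonymous.
Codon 8: CAA Gln / AGA Arg — nonsynonymous.
Codon 9: CUU Leu / UUA Leu — synonymous.
Codon 10: AGU Ser / ACC Thr — nonsynonymous.
Nonsynonymous differences: 5 → different protein.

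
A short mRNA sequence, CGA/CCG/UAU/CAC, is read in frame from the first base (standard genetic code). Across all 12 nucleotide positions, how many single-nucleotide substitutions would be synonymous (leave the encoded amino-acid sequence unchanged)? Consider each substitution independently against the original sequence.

Codon 1 (CGA, Arg): 4 synonymous substitutions.
Codon 2 (CCG, Pro): 3 synonymous substitutions.
Codon 3 (UAU, Tyr): 1 synonymous substitution.
Codon 4 (CAC, His): 1 synonymous substitution.
Total: 4 + 3 + 1 + 1 = 9.

9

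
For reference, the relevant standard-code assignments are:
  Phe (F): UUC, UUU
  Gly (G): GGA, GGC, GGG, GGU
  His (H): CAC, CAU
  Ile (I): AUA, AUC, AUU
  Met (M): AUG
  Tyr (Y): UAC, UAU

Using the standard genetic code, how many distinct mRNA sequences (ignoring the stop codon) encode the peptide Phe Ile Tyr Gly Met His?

96

Phe: 2 codons.
Ile: 3 codons.
Tyr: 2 codons.
Gly: 4 codons.
Met: 1 codon.
His: 2 codons.
2 × 3 × 2 × 4 × 1 × 2 = 96.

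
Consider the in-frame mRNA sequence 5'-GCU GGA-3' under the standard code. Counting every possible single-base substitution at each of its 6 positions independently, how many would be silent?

Codon 1 (GCU, Ala): 3 synonymous substitutions.
Codon 2 (GGA, Gly): 3 synonymous substitutions.
Total: 3 + 3 = 6.

6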